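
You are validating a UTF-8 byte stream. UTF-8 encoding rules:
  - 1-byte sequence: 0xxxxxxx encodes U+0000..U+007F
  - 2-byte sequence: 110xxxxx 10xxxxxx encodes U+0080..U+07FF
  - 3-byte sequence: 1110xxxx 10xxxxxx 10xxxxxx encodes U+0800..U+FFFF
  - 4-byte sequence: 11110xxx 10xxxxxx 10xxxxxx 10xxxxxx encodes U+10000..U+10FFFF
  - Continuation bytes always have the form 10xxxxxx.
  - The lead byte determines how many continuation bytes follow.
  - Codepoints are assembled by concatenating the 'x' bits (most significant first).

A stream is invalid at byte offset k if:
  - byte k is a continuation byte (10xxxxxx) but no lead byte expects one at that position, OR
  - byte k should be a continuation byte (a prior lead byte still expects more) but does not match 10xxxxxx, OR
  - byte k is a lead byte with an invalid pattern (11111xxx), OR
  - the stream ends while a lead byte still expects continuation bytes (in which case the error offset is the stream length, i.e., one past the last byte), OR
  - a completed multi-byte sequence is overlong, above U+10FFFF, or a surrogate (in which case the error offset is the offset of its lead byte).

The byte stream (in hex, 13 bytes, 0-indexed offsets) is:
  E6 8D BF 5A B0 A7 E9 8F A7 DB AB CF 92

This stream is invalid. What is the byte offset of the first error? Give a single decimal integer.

Byte[0]=E6: 3-byte lead, need 2 cont bytes. acc=0x6
Byte[1]=8D: continuation. acc=(acc<<6)|0x0D=0x18D
Byte[2]=BF: continuation. acc=(acc<<6)|0x3F=0x637F
Completed: cp=U+637F (starts at byte 0)
Byte[3]=5A: 1-byte ASCII. cp=U+005A
Byte[4]=B0: INVALID lead byte (not 0xxx/110x/1110/11110)

Answer: 4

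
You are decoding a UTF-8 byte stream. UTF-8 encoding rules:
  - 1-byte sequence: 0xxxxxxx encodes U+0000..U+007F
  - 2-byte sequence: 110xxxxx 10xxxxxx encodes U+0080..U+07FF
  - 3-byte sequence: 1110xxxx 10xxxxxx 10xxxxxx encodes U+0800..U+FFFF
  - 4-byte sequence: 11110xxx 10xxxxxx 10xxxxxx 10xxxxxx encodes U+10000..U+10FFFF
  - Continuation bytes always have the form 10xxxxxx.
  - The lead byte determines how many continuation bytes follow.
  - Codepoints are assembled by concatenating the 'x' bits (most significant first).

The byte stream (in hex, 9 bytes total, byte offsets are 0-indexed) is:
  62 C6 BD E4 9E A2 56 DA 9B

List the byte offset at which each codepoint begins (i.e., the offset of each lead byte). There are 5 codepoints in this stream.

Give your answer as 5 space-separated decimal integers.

Answer: 0 1 3 6 7

Derivation:
Byte[0]=62: 1-byte ASCII. cp=U+0062
Byte[1]=C6: 2-byte lead, need 1 cont bytes. acc=0x6
Byte[2]=BD: continuation. acc=(acc<<6)|0x3D=0x1BD
Completed: cp=U+01BD (starts at byte 1)
Byte[3]=E4: 3-byte lead, need 2 cont bytes. acc=0x4
Byte[4]=9E: continuation. acc=(acc<<6)|0x1E=0x11E
Byte[5]=A2: continuation. acc=(acc<<6)|0x22=0x47A2
Completed: cp=U+47A2 (starts at byte 3)
Byte[6]=56: 1-byte ASCII. cp=U+0056
Byte[7]=DA: 2-byte lead, need 1 cont bytes. acc=0x1A
Byte[8]=9B: continuation. acc=(acc<<6)|0x1B=0x69B
Completed: cp=U+069B (starts at byte 7)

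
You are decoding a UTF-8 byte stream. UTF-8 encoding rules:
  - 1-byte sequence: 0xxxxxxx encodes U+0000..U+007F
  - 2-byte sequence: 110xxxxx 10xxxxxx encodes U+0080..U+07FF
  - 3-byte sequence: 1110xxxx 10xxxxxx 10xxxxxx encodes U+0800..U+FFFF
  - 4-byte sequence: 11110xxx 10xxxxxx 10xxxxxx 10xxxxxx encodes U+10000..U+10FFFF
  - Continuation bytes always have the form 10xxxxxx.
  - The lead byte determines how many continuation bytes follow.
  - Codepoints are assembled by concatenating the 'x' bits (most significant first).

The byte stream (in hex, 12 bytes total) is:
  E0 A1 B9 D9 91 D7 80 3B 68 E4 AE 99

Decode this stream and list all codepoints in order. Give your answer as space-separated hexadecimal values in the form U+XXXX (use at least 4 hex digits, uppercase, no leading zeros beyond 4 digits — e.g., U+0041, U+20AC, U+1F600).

Answer: U+0879 U+0651 U+05C0 U+003B U+0068 U+4B99

Derivation:
Byte[0]=E0: 3-byte lead, need 2 cont bytes. acc=0x0
Byte[1]=A1: continuation. acc=(acc<<6)|0x21=0x21
Byte[2]=B9: continuation. acc=(acc<<6)|0x39=0x879
Completed: cp=U+0879 (starts at byte 0)
Byte[3]=D9: 2-byte lead, need 1 cont bytes. acc=0x19
Byte[4]=91: continuation. acc=(acc<<6)|0x11=0x651
Completed: cp=U+0651 (starts at byte 3)
Byte[5]=D7: 2-byte lead, need 1 cont bytes. acc=0x17
Byte[6]=80: continuation. acc=(acc<<6)|0x00=0x5C0
Completed: cp=U+05C0 (starts at byte 5)
Byte[7]=3B: 1-byte ASCII. cp=U+003B
Byte[8]=68: 1-byte ASCII. cp=U+0068
Byte[9]=E4: 3-byte lead, need 2 cont bytes. acc=0x4
Byte[10]=AE: continuation. acc=(acc<<6)|0x2E=0x12E
Byte[11]=99: continuation. acc=(acc<<6)|0x19=0x4B99
Completed: cp=U+4B99 (starts at byte 9)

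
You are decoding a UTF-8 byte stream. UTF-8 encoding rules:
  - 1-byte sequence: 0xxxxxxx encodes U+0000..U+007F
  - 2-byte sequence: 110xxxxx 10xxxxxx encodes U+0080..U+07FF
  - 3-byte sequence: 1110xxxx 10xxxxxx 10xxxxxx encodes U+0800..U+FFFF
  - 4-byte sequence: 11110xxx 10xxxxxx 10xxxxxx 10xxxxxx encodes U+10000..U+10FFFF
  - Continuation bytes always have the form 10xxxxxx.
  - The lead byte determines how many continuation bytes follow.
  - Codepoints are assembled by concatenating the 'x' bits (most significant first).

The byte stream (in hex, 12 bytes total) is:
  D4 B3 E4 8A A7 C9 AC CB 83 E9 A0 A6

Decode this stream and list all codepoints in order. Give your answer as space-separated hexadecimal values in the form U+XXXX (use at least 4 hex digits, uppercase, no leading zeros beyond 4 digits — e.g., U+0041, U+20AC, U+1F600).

Answer: U+0533 U+42A7 U+026C U+02C3 U+9826

Derivation:
Byte[0]=D4: 2-byte lead, need 1 cont bytes. acc=0x14
Byte[1]=B3: continuation. acc=(acc<<6)|0x33=0x533
Completed: cp=U+0533 (starts at byte 0)
Byte[2]=E4: 3-byte lead, need 2 cont bytes. acc=0x4
Byte[3]=8A: continuation. acc=(acc<<6)|0x0A=0x10A
Byte[4]=A7: continuation. acc=(acc<<6)|0x27=0x42A7
Completed: cp=U+42A7 (starts at byte 2)
Byte[5]=C9: 2-byte lead, need 1 cont bytes. acc=0x9
Byte[6]=AC: continuation. acc=(acc<<6)|0x2C=0x26C
Completed: cp=U+026C (starts at byte 5)
Byte[7]=CB: 2-byte lead, need 1 cont bytes. acc=0xB
Byte[8]=83: continuation. acc=(acc<<6)|0x03=0x2C3
Completed: cp=U+02C3 (starts at byte 7)
Byte[9]=E9: 3-byte lead, need 2 cont bytes. acc=0x9
Byte[10]=A0: continuation. acc=(acc<<6)|0x20=0x260
Byte[11]=A6: continuation. acc=(acc<<6)|0x26=0x9826
Completed: cp=U+9826 (starts at byte 9)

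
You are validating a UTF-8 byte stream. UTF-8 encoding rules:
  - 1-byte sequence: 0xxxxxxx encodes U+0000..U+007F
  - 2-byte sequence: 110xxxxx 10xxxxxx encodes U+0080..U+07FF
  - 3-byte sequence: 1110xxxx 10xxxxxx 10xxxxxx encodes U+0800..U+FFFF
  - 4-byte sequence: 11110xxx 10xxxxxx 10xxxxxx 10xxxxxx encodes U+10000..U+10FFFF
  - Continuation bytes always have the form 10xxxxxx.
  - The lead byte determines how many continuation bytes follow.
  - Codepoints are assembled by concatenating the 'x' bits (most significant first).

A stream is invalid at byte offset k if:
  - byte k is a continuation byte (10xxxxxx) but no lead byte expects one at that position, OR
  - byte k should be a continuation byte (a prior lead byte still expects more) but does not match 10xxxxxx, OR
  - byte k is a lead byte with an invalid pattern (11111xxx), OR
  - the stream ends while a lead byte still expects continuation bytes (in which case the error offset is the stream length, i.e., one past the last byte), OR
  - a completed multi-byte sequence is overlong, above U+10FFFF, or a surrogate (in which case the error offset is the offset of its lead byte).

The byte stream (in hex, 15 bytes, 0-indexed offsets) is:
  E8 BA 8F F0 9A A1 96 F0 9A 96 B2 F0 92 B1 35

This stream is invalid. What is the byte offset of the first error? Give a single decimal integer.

Byte[0]=E8: 3-byte lead, need 2 cont bytes. acc=0x8
Byte[1]=BA: continuation. acc=(acc<<6)|0x3A=0x23A
Byte[2]=8F: continuation. acc=(acc<<6)|0x0F=0x8E8F
Completed: cp=U+8E8F (starts at byte 0)
Byte[3]=F0: 4-byte lead, need 3 cont bytes. acc=0x0
Byte[4]=9A: continuation. acc=(acc<<6)|0x1A=0x1A
Byte[5]=A1: continuation. acc=(acc<<6)|0x21=0x6A1
Byte[6]=96: continuation. acc=(acc<<6)|0x16=0x1A856
Completed: cp=U+1A856 (starts at byte 3)
Byte[7]=F0: 4-byte lead, need 3 cont bytes. acc=0x0
Byte[8]=9A: continuation. acc=(acc<<6)|0x1A=0x1A
Byte[9]=96: continuation. acc=(acc<<6)|0x16=0x696
Byte[10]=B2: continuation. acc=(acc<<6)|0x32=0x1A5B2
Completed: cp=U+1A5B2 (starts at byte 7)
Byte[11]=F0: 4-byte lead, need 3 cont bytes. acc=0x0
Byte[12]=92: continuation. acc=(acc<<6)|0x12=0x12
Byte[13]=B1: continuation. acc=(acc<<6)|0x31=0x4B1
Byte[14]=35: expected 10xxxxxx continuation. INVALID

Answer: 14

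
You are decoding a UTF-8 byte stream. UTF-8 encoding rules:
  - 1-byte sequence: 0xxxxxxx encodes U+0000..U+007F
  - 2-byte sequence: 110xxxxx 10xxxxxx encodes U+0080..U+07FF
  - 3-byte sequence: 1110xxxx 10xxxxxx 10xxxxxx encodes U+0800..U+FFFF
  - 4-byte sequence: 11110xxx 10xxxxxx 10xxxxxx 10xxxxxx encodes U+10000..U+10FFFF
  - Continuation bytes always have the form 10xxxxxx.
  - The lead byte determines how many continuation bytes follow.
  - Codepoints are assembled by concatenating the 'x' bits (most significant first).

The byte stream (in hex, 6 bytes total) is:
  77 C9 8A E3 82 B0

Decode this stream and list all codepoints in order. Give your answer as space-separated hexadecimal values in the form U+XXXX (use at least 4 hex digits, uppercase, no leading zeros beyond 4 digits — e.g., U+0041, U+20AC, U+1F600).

Byte[0]=77: 1-byte ASCII. cp=U+0077
Byte[1]=C9: 2-byte lead, need 1 cont bytes. acc=0x9
Byte[2]=8A: continuation. acc=(acc<<6)|0x0A=0x24A
Completed: cp=U+024A (starts at byte 1)
Byte[3]=E3: 3-byte lead, need 2 cont bytes. acc=0x3
Byte[4]=82: continuation. acc=(acc<<6)|0x02=0xC2
Byte[5]=B0: continuation. acc=(acc<<6)|0x30=0x30B0
Completed: cp=U+30B0 (starts at byte 3)

Answer: U+0077 U+024A U+30B0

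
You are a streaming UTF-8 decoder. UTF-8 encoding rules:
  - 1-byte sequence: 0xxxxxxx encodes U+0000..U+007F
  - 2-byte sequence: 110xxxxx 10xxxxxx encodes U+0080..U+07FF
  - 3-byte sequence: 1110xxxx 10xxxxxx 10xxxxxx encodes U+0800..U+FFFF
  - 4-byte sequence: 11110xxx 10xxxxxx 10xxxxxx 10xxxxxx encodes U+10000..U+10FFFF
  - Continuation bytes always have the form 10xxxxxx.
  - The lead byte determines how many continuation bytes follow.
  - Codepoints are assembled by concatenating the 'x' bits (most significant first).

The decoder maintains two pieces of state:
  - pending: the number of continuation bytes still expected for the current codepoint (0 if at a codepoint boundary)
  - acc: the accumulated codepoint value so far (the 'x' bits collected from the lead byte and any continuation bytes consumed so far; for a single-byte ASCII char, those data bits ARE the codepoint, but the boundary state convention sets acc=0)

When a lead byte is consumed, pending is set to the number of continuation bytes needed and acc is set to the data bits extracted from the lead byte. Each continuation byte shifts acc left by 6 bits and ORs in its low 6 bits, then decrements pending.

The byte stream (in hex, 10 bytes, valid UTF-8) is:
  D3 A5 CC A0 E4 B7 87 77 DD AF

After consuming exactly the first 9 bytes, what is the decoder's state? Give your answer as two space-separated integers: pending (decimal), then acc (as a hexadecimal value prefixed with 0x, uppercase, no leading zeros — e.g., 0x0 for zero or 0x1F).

Byte[0]=D3: 2-byte lead. pending=1, acc=0x13
Byte[1]=A5: continuation. acc=(acc<<6)|0x25=0x4E5, pending=0
Byte[2]=CC: 2-byte lead. pending=1, acc=0xC
Byte[3]=A0: continuation. acc=(acc<<6)|0x20=0x320, pending=0
Byte[4]=E4: 3-byte lead. pending=2, acc=0x4
Byte[5]=B7: continuation. acc=(acc<<6)|0x37=0x137, pending=1
Byte[6]=87: continuation. acc=(acc<<6)|0x07=0x4DC7, pending=0
Byte[7]=77: 1-byte. pending=0, acc=0x0
Byte[8]=DD: 2-byte lead. pending=1, acc=0x1D

Answer: 1 0x1D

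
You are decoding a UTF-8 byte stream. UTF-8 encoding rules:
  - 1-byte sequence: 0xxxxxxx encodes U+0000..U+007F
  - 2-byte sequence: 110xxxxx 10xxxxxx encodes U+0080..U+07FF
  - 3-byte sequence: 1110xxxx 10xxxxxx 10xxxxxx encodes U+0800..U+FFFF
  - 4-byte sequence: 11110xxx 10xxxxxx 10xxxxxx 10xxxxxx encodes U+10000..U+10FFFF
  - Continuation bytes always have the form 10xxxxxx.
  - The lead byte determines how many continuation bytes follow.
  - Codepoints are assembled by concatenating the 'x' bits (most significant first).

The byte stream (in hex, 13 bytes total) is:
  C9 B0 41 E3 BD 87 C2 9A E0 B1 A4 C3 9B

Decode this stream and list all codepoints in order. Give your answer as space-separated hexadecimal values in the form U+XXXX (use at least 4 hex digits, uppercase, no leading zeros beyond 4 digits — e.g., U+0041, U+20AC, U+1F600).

Answer: U+0270 U+0041 U+3F47 U+009A U+0C64 U+00DB

Derivation:
Byte[0]=C9: 2-byte lead, need 1 cont bytes. acc=0x9
Byte[1]=B0: continuation. acc=(acc<<6)|0x30=0x270
Completed: cp=U+0270 (starts at byte 0)
Byte[2]=41: 1-byte ASCII. cp=U+0041
Byte[3]=E3: 3-byte lead, need 2 cont bytes. acc=0x3
Byte[4]=BD: continuation. acc=(acc<<6)|0x3D=0xFD
Byte[5]=87: continuation. acc=(acc<<6)|0x07=0x3F47
Completed: cp=U+3F47 (starts at byte 3)
Byte[6]=C2: 2-byte lead, need 1 cont bytes. acc=0x2
Byte[7]=9A: continuation. acc=(acc<<6)|0x1A=0x9A
Completed: cp=U+009A (starts at byte 6)
Byte[8]=E0: 3-byte lead, need 2 cont bytes. acc=0x0
Byte[9]=B1: continuation. acc=(acc<<6)|0x31=0x31
Byte[10]=A4: continuation. acc=(acc<<6)|0x24=0xC64
Completed: cp=U+0C64 (starts at byte 8)
Byte[11]=C3: 2-byte lead, need 1 cont bytes. acc=0x3
Byte[12]=9B: continuation. acc=(acc<<6)|0x1B=0xDB
Completed: cp=U+00DB (starts at byte 11)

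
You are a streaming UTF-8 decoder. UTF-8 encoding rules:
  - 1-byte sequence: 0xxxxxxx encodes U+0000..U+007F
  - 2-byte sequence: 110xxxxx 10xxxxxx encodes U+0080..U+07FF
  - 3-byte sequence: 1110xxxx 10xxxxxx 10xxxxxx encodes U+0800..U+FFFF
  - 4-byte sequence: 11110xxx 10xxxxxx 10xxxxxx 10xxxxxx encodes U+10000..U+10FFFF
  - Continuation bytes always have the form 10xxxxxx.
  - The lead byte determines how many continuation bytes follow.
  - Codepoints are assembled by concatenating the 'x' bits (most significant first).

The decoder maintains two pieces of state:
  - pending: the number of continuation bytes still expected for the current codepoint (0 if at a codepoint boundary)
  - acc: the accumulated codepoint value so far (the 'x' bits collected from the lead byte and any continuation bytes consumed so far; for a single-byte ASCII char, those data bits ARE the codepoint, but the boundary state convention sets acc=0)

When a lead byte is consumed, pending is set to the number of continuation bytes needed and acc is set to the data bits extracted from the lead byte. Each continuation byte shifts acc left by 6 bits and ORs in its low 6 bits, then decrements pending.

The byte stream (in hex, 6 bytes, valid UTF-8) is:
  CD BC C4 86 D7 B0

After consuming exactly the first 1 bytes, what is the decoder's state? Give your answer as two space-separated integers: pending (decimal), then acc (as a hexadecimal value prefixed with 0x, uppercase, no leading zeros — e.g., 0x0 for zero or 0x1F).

Byte[0]=CD: 2-byte lead. pending=1, acc=0xD

Answer: 1 0xD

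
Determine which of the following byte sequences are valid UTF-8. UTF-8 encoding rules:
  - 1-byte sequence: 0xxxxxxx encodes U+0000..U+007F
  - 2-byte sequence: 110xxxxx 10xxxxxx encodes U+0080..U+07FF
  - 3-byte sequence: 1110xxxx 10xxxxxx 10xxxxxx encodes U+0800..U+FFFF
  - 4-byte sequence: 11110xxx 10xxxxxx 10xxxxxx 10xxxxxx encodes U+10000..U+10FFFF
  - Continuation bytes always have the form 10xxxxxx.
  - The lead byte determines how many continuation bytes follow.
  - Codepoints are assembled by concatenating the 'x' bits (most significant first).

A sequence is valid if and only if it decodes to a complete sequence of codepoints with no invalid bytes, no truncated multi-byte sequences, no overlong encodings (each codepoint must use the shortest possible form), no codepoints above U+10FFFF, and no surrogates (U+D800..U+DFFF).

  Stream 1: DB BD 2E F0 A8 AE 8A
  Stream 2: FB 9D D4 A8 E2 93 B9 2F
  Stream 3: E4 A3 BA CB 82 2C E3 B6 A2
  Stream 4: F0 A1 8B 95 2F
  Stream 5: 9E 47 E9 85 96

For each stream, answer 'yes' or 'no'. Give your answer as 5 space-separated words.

Answer: yes no yes yes no

Derivation:
Stream 1: decodes cleanly. VALID
Stream 2: error at byte offset 0. INVALID
Stream 3: decodes cleanly. VALID
Stream 4: decodes cleanly. VALID
Stream 5: error at byte offset 0. INVALID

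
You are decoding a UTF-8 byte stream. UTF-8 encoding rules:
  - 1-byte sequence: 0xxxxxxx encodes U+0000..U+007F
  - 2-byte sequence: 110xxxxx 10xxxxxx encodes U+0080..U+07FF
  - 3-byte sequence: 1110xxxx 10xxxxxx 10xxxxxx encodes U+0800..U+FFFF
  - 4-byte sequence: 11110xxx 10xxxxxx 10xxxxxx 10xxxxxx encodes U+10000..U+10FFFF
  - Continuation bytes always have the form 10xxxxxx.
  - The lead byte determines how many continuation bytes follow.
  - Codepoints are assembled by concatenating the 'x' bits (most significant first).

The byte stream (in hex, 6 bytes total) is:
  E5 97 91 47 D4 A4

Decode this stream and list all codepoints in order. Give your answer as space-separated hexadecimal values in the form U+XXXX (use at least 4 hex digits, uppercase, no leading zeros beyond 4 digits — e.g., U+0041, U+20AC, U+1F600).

Answer: U+55D1 U+0047 U+0524

Derivation:
Byte[0]=E5: 3-byte lead, need 2 cont bytes. acc=0x5
Byte[1]=97: continuation. acc=(acc<<6)|0x17=0x157
Byte[2]=91: continuation. acc=(acc<<6)|0x11=0x55D1
Completed: cp=U+55D1 (starts at byte 0)
Byte[3]=47: 1-byte ASCII. cp=U+0047
Byte[4]=D4: 2-byte lead, need 1 cont bytes. acc=0x14
Byte[5]=A4: continuation. acc=(acc<<6)|0x24=0x524
Completed: cp=U+0524 (starts at byte 4)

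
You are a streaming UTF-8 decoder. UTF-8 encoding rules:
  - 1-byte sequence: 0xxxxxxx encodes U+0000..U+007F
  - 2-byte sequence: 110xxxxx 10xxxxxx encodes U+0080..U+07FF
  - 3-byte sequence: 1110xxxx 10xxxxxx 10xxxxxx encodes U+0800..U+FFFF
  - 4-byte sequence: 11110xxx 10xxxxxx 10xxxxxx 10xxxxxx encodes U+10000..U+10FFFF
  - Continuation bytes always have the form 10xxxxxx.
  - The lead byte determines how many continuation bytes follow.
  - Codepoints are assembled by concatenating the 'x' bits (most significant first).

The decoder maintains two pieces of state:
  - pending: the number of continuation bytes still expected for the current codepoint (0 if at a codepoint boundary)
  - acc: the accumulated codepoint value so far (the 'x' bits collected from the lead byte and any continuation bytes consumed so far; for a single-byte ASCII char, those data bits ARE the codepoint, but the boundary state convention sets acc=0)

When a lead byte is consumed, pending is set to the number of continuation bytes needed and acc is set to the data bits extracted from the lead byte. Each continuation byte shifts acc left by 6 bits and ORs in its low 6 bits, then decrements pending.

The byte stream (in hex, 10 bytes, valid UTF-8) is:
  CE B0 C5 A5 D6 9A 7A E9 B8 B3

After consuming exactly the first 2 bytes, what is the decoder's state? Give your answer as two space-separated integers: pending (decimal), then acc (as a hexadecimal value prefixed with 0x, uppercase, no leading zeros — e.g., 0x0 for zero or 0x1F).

Byte[0]=CE: 2-byte lead. pending=1, acc=0xE
Byte[1]=B0: continuation. acc=(acc<<6)|0x30=0x3B0, pending=0

Answer: 0 0x3B0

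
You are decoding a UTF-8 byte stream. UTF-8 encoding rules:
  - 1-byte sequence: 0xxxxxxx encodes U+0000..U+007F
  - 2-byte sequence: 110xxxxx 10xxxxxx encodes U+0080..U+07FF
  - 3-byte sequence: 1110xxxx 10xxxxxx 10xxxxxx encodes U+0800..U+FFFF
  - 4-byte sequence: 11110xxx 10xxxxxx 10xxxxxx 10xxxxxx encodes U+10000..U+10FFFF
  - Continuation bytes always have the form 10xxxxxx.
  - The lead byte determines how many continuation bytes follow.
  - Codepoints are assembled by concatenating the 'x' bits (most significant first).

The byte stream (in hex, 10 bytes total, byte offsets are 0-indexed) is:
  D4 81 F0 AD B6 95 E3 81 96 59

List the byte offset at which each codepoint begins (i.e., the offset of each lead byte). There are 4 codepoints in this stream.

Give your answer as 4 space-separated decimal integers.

Answer: 0 2 6 9

Derivation:
Byte[0]=D4: 2-byte lead, need 1 cont bytes. acc=0x14
Byte[1]=81: continuation. acc=(acc<<6)|0x01=0x501
Completed: cp=U+0501 (starts at byte 0)
Byte[2]=F0: 4-byte lead, need 3 cont bytes. acc=0x0
Byte[3]=AD: continuation. acc=(acc<<6)|0x2D=0x2D
Byte[4]=B6: continuation. acc=(acc<<6)|0x36=0xB76
Byte[5]=95: continuation. acc=(acc<<6)|0x15=0x2DD95
Completed: cp=U+2DD95 (starts at byte 2)
Byte[6]=E3: 3-byte lead, need 2 cont bytes. acc=0x3
Byte[7]=81: continuation. acc=(acc<<6)|0x01=0xC1
Byte[8]=96: continuation. acc=(acc<<6)|0x16=0x3056
Completed: cp=U+3056 (starts at byte 6)
Byte[9]=59: 1-byte ASCII. cp=U+0059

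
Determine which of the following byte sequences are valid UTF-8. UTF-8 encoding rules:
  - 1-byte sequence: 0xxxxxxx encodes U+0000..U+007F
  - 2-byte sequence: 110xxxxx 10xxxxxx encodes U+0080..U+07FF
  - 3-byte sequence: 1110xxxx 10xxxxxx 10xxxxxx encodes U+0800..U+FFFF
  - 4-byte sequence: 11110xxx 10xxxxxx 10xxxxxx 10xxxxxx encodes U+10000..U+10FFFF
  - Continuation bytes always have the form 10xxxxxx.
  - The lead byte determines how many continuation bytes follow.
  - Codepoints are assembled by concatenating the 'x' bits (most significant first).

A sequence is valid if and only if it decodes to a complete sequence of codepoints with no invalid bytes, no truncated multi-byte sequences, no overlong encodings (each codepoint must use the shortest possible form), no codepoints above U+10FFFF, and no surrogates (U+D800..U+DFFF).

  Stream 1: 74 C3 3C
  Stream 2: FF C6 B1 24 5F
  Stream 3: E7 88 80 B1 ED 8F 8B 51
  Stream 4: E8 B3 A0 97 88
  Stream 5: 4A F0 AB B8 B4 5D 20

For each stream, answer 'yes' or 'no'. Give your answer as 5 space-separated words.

Stream 1: error at byte offset 2. INVALID
Stream 2: error at byte offset 0. INVALID
Stream 3: error at byte offset 3. INVALID
Stream 4: error at byte offset 3. INVALID
Stream 5: decodes cleanly. VALID

Answer: no no no no yes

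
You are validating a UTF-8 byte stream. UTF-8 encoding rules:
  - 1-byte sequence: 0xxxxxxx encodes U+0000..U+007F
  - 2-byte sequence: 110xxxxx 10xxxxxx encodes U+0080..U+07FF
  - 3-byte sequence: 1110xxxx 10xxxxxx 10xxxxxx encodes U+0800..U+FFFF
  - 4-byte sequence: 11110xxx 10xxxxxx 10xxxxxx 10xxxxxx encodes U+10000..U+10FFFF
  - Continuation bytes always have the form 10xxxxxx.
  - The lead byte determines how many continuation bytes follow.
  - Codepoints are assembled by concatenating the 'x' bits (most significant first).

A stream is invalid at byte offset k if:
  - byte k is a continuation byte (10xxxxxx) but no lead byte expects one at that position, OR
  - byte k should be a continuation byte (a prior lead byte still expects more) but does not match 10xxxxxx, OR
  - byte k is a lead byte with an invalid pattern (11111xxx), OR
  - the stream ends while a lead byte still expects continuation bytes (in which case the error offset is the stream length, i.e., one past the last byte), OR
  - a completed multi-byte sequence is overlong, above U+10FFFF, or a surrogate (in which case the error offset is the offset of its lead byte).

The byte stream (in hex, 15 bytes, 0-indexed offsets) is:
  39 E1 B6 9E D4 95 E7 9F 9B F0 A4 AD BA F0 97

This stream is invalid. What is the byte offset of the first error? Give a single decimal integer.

Answer: 15

Derivation:
Byte[0]=39: 1-byte ASCII. cp=U+0039
Byte[1]=E1: 3-byte lead, need 2 cont bytes. acc=0x1
Byte[2]=B6: continuation. acc=(acc<<6)|0x36=0x76
Byte[3]=9E: continuation. acc=(acc<<6)|0x1E=0x1D9E
Completed: cp=U+1D9E (starts at byte 1)
Byte[4]=D4: 2-byte lead, need 1 cont bytes. acc=0x14
Byte[5]=95: continuation. acc=(acc<<6)|0x15=0x515
Completed: cp=U+0515 (starts at byte 4)
Byte[6]=E7: 3-byte lead, need 2 cont bytes. acc=0x7
Byte[7]=9F: continuation. acc=(acc<<6)|0x1F=0x1DF
Byte[8]=9B: continuation. acc=(acc<<6)|0x1B=0x77DB
Completed: cp=U+77DB (starts at byte 6)
Byte[9]=F0: 4-byte lead, need 3 cont bytes. acc=0x0
Byte[10]=A4: continuation. acc=(acc<<6)|0x24=0x24
Byte[11]=AD: continuation. acc=(acc<<6)|0x2D=0x92D
Byte[12]=BA: continuation. acc=(acc<<6)|0x3A=0x24B7A
Completed: cp=U+24B7A (starts at byte 9)
Byte[13]=F0: 4-byte lead, need 3 cont bytes. acc=0x0
Byte[14]=97: continuation. acc=(acc<<6)|0x17=0x17
Byte[15]: stream ended, expected continuation. INVALID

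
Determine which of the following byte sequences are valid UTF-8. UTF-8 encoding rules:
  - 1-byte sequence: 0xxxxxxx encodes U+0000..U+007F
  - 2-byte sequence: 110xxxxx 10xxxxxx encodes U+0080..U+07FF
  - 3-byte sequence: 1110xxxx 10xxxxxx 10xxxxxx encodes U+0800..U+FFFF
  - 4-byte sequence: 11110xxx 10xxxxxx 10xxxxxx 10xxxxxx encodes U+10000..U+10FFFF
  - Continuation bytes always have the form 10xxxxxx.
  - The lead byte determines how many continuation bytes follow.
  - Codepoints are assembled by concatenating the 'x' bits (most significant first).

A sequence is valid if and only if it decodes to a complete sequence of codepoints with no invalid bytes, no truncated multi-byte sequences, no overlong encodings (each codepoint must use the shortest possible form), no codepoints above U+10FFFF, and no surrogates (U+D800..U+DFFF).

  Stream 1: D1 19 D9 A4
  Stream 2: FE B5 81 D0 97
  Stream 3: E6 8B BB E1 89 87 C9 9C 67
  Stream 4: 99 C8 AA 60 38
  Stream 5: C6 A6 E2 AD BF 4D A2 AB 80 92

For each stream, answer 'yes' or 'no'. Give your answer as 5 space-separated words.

Stream 1: error at byte offset 1. INVALID
Stream 2: error at byte offset 0. INVALID
Stream 3: decodes cleanly. VALID
Stream 4: error at byte offset 0. INVALID
Stream 5: error at byte offset 6. INVALID

Answer: no no yes no no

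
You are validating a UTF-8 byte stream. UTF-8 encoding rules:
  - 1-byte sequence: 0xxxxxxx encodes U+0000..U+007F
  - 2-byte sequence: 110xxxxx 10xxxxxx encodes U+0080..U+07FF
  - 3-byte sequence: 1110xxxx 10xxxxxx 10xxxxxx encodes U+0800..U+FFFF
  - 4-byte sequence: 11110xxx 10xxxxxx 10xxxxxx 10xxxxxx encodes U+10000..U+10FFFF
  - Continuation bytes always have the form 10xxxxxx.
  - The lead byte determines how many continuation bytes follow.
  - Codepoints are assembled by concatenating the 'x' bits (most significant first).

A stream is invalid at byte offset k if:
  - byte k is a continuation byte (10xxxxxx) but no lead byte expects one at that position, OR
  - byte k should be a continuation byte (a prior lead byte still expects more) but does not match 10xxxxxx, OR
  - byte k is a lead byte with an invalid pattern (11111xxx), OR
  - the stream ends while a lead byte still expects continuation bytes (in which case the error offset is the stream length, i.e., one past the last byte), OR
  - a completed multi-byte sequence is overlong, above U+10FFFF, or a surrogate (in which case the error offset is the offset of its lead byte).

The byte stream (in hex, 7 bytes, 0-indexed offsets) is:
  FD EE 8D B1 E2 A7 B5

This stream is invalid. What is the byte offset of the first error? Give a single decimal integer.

Answer: 0

Derivation:
Byte[0]=FD: INVALID lead byte (not 0xxx/110x/1110/11110)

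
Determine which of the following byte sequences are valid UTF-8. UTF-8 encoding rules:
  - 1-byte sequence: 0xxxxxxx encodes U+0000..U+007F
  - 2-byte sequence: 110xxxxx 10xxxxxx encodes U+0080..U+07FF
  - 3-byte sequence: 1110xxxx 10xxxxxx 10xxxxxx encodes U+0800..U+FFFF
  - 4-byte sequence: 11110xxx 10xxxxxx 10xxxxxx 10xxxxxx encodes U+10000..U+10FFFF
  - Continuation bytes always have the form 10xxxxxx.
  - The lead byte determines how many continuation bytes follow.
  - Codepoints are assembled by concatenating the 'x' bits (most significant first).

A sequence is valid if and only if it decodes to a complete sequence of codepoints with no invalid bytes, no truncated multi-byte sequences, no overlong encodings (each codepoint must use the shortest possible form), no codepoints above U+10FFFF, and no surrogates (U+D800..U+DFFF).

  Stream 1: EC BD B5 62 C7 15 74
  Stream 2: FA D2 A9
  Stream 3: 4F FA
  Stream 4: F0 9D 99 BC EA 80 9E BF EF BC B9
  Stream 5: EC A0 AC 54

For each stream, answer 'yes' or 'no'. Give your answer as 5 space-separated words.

Stream 1: error at byte offset 5. INVALID
Stream 2: error at byte offset 0. INVALID
Stream 3: error at byte offset 1. INVALID
Stream 4: error at byte offset 7. INVALID
Stream 5: decodes cleanly. VALID

Answer: no no no no yes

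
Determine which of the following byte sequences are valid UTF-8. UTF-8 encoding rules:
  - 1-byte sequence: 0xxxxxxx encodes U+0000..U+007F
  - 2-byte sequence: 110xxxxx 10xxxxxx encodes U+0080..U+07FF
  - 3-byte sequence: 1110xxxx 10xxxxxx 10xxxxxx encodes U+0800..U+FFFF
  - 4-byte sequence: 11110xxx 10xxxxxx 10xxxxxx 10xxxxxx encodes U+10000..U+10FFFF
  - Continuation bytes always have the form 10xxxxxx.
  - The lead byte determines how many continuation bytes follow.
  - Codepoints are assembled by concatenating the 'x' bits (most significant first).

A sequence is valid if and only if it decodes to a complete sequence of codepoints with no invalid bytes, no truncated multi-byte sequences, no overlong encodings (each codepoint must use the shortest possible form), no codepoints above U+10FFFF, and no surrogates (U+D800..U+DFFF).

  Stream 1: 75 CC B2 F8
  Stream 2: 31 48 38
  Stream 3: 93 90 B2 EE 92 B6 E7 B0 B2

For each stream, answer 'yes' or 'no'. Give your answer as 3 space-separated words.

Stream 1: error at byte offset 3. INVALID
Stream 2: decodes cleanly. VALID
Stream 3: error at byte offset 0. INVALID

Answer: no yes no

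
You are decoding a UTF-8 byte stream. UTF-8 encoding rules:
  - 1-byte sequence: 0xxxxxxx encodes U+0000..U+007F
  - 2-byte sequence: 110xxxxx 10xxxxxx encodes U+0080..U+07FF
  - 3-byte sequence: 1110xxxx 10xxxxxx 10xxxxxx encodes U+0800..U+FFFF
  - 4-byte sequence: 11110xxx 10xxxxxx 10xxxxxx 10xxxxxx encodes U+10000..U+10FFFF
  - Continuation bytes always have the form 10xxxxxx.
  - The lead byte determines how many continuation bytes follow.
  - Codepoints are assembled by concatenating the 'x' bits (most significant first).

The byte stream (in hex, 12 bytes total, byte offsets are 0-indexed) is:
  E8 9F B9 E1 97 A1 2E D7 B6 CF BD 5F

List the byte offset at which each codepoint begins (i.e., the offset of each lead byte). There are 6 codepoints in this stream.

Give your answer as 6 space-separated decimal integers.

Byte[0]=E8: 3-byte lead, need 2 cont bytes. acc=0x8
Byte[1]=9F: continuation. acc=(acc<<6)|0x1F=0x21F
Byte[2]=B9: continuation. acc=(acc<<6)|0x39=0x87F9
Completed: cp=U+87F9 (starts at byte 0)
Byte[3]=E1: 3-byte lead, need 2 cont bytes. acc=0x1
Byte[4]=97: continuation. acc=(acc<<6)|0x17=0x57
Byte[5]=A1: continuation. acc=(acc<<6)|0x21=0x15E1
Completed: cp=U+15E1 (starts at byte 3)
Byte[6]=2E: 1-byte ASCII. cp=U+002E
Byte[7]=D7: 2-byte lead, need 1 cont bytes. acc=0x17
Byte[8]=B6: continuation. acc=(acc<<6)|0x36=0x5F6
Completed: cp=U+05F6 (starts at byte 7)
Byte[9]=CF: 2-byte lead, need 1 cont bytes. acc=0xF
Byte[10]=BD: continuation. acc=(acc<<6)|0x3D=0x3FD
Completed: cp=U+03FD (starts at byte 9)
Byte[11]=5F: 1-byte ASCII. cp=U+005F

Answer: 0 3 6 7 9 11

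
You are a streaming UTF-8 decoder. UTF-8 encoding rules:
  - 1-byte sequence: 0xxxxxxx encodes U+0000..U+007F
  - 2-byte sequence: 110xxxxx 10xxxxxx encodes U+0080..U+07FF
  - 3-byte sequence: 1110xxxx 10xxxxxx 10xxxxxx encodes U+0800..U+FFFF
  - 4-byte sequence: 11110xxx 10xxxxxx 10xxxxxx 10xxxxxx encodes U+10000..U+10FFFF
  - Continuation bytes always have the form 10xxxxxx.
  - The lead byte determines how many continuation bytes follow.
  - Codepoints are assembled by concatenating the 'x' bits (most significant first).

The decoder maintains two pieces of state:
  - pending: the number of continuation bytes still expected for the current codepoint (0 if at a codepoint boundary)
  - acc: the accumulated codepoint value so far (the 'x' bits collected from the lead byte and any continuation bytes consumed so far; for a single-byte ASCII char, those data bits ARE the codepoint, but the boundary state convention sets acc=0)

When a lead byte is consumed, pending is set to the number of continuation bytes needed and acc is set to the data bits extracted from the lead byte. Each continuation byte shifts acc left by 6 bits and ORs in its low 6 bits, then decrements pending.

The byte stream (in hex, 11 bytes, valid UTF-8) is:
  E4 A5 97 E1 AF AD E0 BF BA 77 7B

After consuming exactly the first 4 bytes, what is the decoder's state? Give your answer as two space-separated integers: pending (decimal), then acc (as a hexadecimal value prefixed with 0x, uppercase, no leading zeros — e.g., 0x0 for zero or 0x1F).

Answer: 2 0x1

Derivation:
Byte[0]=E4: 3-byte lead. pending=2, acc=0x4
Byte[1]=A5: continuation. acc=(acc<<6)|0x25=0x125, pending=1
Byte[2]=97: continuation. acc=(acc<<6)|0x17=0x4957, pending=0
Byte[3]=E1: 3-byte lead. pending=2, acc=0x1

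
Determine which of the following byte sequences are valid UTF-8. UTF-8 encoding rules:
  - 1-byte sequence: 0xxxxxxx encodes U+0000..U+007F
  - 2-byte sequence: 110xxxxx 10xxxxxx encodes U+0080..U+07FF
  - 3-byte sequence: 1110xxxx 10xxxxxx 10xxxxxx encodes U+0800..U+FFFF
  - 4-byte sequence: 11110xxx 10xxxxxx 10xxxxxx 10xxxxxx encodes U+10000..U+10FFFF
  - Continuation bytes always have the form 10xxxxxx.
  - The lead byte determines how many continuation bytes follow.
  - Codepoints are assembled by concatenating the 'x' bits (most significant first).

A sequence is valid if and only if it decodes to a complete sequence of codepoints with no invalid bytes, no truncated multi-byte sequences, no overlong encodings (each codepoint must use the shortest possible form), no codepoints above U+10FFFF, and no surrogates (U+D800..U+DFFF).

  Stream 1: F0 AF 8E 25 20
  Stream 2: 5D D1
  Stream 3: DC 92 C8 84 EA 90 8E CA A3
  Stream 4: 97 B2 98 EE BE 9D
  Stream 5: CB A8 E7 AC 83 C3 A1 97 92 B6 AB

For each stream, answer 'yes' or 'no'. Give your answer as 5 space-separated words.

Answer: no no yes no no

Derivation:
Stream 1: error at byte offset 3. INVALID
Stream 2: error at byte offset 2. INVALID
Stream 3: decodes cleanly. VALID
Stream 4: error at byte offset 0. INVALID
Stream 5: error at byte offset 7. INVALID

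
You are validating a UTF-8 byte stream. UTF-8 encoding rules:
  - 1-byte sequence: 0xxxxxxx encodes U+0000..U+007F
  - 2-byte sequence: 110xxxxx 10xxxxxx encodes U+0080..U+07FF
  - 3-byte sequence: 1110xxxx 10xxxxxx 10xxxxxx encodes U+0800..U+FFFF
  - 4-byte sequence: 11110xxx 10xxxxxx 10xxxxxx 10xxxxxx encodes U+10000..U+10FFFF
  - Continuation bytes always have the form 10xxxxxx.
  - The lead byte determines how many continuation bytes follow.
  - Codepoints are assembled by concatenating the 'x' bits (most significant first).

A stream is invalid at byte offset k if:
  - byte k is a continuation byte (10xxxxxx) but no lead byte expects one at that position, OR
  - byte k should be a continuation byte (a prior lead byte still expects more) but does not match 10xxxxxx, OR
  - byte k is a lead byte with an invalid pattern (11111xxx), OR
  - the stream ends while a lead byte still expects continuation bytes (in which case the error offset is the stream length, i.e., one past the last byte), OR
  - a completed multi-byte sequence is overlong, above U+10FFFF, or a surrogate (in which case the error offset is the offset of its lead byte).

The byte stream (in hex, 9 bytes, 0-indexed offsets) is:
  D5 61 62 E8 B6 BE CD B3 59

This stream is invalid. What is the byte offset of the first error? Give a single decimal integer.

Answer: 1

Derivation:
Byte[0]=D5: 2-byte lead, need 1 cont bytes. acc=0x15
Byte[1]=61: expected 10xxxxxx continuation. INVALID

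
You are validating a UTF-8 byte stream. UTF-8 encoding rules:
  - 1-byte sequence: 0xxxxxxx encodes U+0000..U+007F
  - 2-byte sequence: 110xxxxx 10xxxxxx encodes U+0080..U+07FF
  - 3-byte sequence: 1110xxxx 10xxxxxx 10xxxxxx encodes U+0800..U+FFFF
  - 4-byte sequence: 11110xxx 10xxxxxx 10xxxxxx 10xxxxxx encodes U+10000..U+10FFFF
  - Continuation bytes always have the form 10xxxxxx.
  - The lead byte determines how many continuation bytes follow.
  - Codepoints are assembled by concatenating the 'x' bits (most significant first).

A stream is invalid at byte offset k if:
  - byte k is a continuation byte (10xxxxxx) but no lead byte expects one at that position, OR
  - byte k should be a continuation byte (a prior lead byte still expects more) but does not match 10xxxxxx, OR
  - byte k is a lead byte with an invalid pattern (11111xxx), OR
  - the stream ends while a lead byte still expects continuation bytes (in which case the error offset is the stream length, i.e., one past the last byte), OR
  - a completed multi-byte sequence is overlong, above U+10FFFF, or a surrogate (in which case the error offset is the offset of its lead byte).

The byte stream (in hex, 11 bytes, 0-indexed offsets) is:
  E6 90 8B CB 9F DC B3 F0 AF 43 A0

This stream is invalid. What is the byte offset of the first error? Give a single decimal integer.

Answer: 9

Derivation:
Byte[0]=E6: 3-byte lead, need 2 cont bytes. acc=0x6
Byte[1]=90: continuation. acc=(acc<<6)|0x10=0x190
Byte[2]=8B: continuation. acc=(acc<<6)|0x0B=0x640B
Completed: cp=U+640B (starts at byte 0)
Byte[3]=CB: 2-byte lead, need 1 cont bytes. acc=0xB
Byte[4]=9F: continuation. acc=(acc<<6)|0x1F=0x2DF
Completed: cp=U+02DF (starts at byte 3)
Byte[5]=DC: 2-byte lead, need 1 cont bytes. acc=0x1C
Byte[6]=B3: continuation. acc=(acc<<6)|0x33=0x733
Completed: cp=U+0733 (starts at byte 5)
Byte[7]=F0: 4-byte lead, need 3 cont bytes. acc=0x0
Byte[8]=AF: continuation. acc=(acc<<6)|0x2F=0x2F
Byte[9]=43: expected 10xxxxxx continuation. INVALID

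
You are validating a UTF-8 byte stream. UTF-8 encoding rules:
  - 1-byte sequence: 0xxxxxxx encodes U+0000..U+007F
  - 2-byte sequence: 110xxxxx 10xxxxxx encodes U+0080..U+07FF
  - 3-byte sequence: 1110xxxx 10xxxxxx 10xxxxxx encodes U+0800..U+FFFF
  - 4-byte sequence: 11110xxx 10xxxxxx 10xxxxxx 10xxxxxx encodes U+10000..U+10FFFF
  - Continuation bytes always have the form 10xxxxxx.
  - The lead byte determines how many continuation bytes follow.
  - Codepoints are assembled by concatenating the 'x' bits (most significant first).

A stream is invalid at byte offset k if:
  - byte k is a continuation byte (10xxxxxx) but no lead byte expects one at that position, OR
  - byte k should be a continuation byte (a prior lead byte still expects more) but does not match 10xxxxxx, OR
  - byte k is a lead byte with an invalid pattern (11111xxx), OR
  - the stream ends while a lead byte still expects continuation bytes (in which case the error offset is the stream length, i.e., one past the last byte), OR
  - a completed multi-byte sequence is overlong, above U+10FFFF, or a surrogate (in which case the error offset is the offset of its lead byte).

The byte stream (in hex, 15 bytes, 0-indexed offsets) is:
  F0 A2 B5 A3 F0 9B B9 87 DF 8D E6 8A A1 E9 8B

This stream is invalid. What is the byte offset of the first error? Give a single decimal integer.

Byte[0]=F0: 4-byte lead, need 3 cont bytes. acc=0x0
Byte[1]=A2: continuation. acc=(acc<<6)|0x22=0x22
Byte[2]=B5: continuation. acc=(acc<<6)|0x35=0x8B5
Byte[3]=A3: continuation. acc=(acc<<6)|0x23=0x22D63
Completed: cp=U+22D63 (starts at byte 0)
Byte[4]=F0: 4-byte lead, need 3 cont bytes. acc=0x0
Byte[5]=9B: continuation. acc=(acc<<6)|0x1B=0x1B
Byte[6]=B9: continuation. acc=(acc<<6)|0x39=0x6F9
Byte[7]=87: continuation. acc=(acc<<6)|0x07=0x1BE47
Completed: cp=U+1BE47 (starts at byte 4)
Byte[8]=DF: 2-byte lead, need 1 cont bytes. acc=0x1F
Byte[9]=8D: continuation. acc=(acc<<6)|0x0D=0x7CD
Completed: cp=U+07CD (starts at byte 8)
Byte[10]=E6: 3-byte lead, need 2 cont bytes. acc=0x6
Byte[11]=8A: continuation. acc=(acc<<6)|0x0A=0x18A
Byte[12]=A1: continuation. acc=(acc<<6)|0x21=0x62A1
Completed: cp=U+62A1 (starts at byte 10)
Byte[13]=E9: 3-byte lead, need 2 cont bytes. acc=0x9
Byte[14]=8B: continuation. acc=(acc<<6)|0x0B=0x24B
Byte[15]: stream ended, expected continuation. INVALID

Answer: 15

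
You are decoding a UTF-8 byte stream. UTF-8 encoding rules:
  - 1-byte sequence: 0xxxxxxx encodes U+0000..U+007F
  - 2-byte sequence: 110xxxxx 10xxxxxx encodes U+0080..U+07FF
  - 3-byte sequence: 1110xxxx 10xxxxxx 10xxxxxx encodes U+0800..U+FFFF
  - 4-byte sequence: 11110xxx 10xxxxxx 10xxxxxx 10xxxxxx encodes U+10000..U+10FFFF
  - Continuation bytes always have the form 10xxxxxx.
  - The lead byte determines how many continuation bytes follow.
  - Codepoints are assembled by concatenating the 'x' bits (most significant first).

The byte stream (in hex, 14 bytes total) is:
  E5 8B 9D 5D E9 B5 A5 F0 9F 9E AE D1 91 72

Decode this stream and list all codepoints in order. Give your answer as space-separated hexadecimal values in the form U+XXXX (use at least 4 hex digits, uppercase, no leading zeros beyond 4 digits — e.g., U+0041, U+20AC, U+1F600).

Byte[0]=E5: 3-byte lead, need 2 cont bytes. acc=0x5
Byte[1]=8B: continuation. acc=(acc<<6)|0x0B=0x14B
Byte[2]=9D: continuation. acc=(acc<<6)|0x1D=0x52DD
Completed: cp=U+52DD (starts at byte 0)
Byte[3]=5D: 1-byte ASCII. cp=U+005D
Byte[4]=E9: 3-byte lead, need 2 cont bytes. acc=0x9
Byte[5]=B5: continuation. acc=(acc<<6)|0x35=0x275
Byte[6]=A5: continuation. acc=(acc<<6)|0x25=0x9D65
Completed: cp=U+9D65 (starts at byte 4)
Byte[7]=F0: 4-byte lead, need 3 cont bytes. acc=0x0
Byte[8]=9F: continuation. acc=(acc<<6)|0x1F=0x1F
Byte[9]=9E: continuation. acc=(acc<<6)|0x1E=0x7DE
Byte[10]=AE: continuation. acc=(acc<<6)|0x2E=0x1F7AE
Completed: cp=U+1F7AE (starts at byte 7)
Byte[11]=D1: 2-byte lead, need 1 cont bytes. acc=0x11
Byte[12]=91: continuation. acc=(acc<<6)|0x11=0x451
Completed: cp=U+0451 (starts at byte 11)
Byte[13]=72: 1-byte ASCII. cp=U+0072

Answer: U+52DD U+005D U+9D65 U+1F7AE U+0451 U+0072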